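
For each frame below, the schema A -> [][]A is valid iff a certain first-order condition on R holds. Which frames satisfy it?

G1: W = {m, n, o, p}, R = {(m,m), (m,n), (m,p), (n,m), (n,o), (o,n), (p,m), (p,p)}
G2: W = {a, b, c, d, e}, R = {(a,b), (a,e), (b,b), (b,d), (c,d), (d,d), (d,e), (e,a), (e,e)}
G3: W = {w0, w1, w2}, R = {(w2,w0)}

G3

Frame correspondent (Sahlqvist): forall x forall z (x R^2 z -> exists w (x = w & z = w)) — i.e. a generalized confluence (Geach) condition.
G1: fails — mR²n but m ≠ n.
G2: fails — aR²b but a ≠ b.
G3: condition met.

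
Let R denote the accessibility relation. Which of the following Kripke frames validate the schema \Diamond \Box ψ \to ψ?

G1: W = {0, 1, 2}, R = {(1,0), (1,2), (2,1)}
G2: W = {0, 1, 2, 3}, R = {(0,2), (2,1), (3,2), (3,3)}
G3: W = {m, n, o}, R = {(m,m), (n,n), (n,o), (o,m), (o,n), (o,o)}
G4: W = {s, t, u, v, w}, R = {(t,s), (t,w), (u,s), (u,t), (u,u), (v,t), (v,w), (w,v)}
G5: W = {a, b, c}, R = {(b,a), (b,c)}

none

Frame correspondent (Sahlqvist): \forall x \forall y (xRy \to \exists w (yRw \wedge x = w)) — i.e. a generalized confluence (Geach) condition.
G1: fails — 1R0 but no w with 0Rw and 1=w.
G2: fails — 0R2 but no w with 2Rw and 0=w.
G3: fails — oRm but no w with mRw and o=w.
G4: fails — tRs but no w* with sRw* and t=w*.
G5: fails — bRa but no w with aRw and b=w.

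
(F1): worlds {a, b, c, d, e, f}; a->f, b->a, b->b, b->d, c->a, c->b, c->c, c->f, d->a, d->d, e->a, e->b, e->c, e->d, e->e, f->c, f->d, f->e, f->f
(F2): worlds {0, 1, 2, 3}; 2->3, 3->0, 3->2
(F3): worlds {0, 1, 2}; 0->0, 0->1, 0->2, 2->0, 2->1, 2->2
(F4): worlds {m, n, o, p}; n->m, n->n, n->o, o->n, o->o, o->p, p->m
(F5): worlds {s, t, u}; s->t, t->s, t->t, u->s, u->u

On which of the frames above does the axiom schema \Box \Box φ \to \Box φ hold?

Frame correspondent (Sahlqvist): \forall x \forall y (Rxy \to \exists z (Rxz \wedge Rzy)) — i.e. density.
(F1): holds.
(F2): fails — R23 but no z with R2z and Rz3.
(F3): holds.
(F4): fails — Rpm but no z with Rpz and Rzm.
(F5): holds.

(F1), (F3), (F5)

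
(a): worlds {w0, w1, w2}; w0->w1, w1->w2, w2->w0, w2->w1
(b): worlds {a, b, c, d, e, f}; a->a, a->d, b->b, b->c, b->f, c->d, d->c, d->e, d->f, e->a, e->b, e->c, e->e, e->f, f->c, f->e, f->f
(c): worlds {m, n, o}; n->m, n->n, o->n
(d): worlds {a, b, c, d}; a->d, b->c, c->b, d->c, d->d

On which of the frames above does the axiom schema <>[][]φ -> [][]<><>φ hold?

(b)

The schema corresponds to a generalized confluence (Geach) condition: forall x forall y forall z ((xRy & x R^2 z) -> exists w (y R^2 w & z R^2 w)).
(a): fails — w2Rw0, w2R²w1 but no w with w0R²w and w1R²w.
(b): condition met.
(c): fails — nRm, nR²m but no w with mR²w and mR²w.
(d): fails — bRc, bR²b but no w with cR²w and bR²w.
Valid on: (b).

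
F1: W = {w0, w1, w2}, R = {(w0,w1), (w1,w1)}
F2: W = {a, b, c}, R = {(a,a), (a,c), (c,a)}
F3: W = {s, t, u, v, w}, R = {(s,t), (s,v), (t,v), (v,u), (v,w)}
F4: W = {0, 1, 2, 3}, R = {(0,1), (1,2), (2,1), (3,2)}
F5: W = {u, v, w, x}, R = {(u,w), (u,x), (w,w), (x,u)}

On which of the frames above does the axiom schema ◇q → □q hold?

This is the axiom for partial functionality; its first-order frame correspondent is ∀x ∀y ∀z (Rxy ∧ Rxz → y = z).
F1: satisfies the condition.
F2: fails — a sees both a and c.
F3: fails — s sees both t and v.
F4: satisfies the condition.
F5: fails — u sees both w and x.

F1, F4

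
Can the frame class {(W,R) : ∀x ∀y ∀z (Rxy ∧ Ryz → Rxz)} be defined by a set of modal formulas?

Yes, by □r → □□r

This is a Sahlqvist condition; the 4 axiom □r → □□r defines it.
Suppose □r→□□r is valid. Take Rxy, Ryz and set V(r)={w : Rxw}. Then □r at x, so □□r at x, so □r at y, so r at z, i.e. Rxz.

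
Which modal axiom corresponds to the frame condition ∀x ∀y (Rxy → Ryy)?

The condition is shift-reflexivity. The T□ schema □(□r → r) defines it.
Suppose □(□r→r) is valid. Take Rxy and set V(r)={w : Ryw}. Then at y, □r holds; since □(□r→r) at x, □r→r at y, so r at y, i.e. Ryy.

□(□r → r)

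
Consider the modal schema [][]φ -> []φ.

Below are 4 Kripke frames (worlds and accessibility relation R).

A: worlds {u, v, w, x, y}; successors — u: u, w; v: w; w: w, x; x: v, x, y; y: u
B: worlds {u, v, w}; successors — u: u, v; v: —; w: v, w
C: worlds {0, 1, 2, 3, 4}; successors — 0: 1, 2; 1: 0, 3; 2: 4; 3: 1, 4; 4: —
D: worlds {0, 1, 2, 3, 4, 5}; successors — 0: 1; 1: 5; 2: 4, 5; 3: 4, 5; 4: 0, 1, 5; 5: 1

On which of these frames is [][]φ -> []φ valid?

Frame correspondent (Sahlqvist): forall x forall y (Rxy -> exists z (Rxz & Rzy)) — i.e. density.
A: satisfies the condition.
B: satisfies the condition.
C: fails — R10 but no z with R1z and Rz0.
D: fails — R34 but no z with R3z and Rz4.

A, B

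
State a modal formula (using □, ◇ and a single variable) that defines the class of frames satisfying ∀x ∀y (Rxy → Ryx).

p → □◇p

The condition is symmetry. The B schema p → □◇p defines it.
Suppose p→□◇p is valid. Take Rxy and set V(p)={x}. Then p at x, so □◇p at x, so ◇p at y, so some z with Ryz has p; z=x, i.e. Ryx.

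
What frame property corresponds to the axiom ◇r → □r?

Suppose ◇r→□r is valid. Take Rxy, Rxz and set V(r)={y}. Then ◇r at x, so □r at x, so r at z, i.e. z=y.

partial functionality: ∀x ∀y ∀z (Rxy ∧ Rxz → y = z)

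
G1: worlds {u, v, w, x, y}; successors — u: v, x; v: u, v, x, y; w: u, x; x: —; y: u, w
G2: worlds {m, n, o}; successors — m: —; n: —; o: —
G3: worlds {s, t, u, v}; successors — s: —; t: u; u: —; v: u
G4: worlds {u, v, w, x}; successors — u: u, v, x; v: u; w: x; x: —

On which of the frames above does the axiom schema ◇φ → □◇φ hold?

This is the axiom for the Euclidean property; its first-order frame correspondent is ∀x ∀y ∀z (Rxy ∧ Rxz → Ryz).
G1: fails — Rux and Ruv but not Rxv.
G2: satisfies the condition.
G3: fails — Rtu and Rtu but not Ruu.
G4: fails — Ruv and Ruv but not Rvv.

G2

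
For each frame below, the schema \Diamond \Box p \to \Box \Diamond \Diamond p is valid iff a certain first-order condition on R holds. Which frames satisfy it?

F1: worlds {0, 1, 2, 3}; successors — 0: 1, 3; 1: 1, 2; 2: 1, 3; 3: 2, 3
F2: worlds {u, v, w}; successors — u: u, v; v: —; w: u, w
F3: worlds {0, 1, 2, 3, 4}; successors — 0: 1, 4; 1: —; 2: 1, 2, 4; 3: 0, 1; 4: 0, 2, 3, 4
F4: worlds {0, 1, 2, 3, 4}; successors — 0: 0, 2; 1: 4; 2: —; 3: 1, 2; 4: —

The schema corresponds to a generalized confluence (Geach) condition: \forall x \forall y \forall z ((xRy \wedge xRz) \to \exists w (yRw \wedge z R^2 w)).
F1: satisfies the condition.
F2: fails — uRu, uRv but no t with uRt and vR²t.
F3: fails — 0R1, 0R1 but no w with 1Rw and 1R²w.
F4: fails — 0R0, 0R2 but no w with 0Rw and 2R²w.

F1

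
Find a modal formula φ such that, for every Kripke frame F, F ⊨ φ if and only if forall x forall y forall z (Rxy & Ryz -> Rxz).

This is transitivity; the standard corresponding axiom is 4: □ψ → □□ψ.
Suppose □ψ→□□ψ is valid. Take Rxy, Ryz and set V(ψ)={w : Rxw}. Then □ψ at x, so □□ψ at x, so □ψ at y, so ψ at z, i.e. Rxz.

□ψ → □□ψ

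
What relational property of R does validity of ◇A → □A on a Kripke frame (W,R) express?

Suppose ◇A→□A is valid. Take Rxy, Rxz and set V(A)={y}. Then ◇A at x, so □A at x, so A at z, i.e. z=y.
Conversely, on a frame with partial functionality the schema holds at every world under every valuation.
Frame condition: ∀x ∀y ∀z (Rxy ∧ Rxz → y = z).

partial functionality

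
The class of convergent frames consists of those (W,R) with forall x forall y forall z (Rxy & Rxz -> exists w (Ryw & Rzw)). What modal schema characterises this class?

◇□r → □◇r

The condition is convergence. The .2 schema ◇□r → □◇r defines it.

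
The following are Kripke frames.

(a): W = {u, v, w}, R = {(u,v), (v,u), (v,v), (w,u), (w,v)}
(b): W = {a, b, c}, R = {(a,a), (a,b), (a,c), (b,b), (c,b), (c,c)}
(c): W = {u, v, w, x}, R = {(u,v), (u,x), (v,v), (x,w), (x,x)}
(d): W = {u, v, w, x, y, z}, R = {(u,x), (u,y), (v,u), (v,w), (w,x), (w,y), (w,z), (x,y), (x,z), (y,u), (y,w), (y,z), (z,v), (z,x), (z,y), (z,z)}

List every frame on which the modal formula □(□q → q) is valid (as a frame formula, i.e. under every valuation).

(b)

This is the axiom for shift-reflexivity; its first-order frame correspondent is ∀x ∀y (Rxy → Ryy).
(a): fails — Rwu but not Ruu.
(b): condition met.
(c): fails — Rxw but not Rww.
(d): fails — Rwx but not Rxx.
Valid on: (b).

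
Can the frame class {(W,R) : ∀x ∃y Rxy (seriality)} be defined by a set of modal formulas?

This is a Sahlqvist condition; the D axiom □p → ◇p defines it.

Yes, by □p → ◇p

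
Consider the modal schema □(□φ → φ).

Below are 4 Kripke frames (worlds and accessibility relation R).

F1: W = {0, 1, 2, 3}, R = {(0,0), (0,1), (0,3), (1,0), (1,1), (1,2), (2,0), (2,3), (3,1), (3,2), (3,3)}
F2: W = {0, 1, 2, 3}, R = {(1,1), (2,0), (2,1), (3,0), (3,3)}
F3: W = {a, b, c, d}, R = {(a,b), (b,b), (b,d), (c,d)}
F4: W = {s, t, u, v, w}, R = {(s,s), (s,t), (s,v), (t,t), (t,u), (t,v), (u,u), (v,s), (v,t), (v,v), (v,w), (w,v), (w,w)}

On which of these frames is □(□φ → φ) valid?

F4

Frame correspondent (Sahlqvist): ∀x ∀y (Rxy → Ryy) — i.e. shift-reflexivity.
F1: fails — R32 but not R22.
F2: fails — R20 but not R00.
F3: fails — Rbd but not Rdd.
F4: ✓.
Valid on: F4.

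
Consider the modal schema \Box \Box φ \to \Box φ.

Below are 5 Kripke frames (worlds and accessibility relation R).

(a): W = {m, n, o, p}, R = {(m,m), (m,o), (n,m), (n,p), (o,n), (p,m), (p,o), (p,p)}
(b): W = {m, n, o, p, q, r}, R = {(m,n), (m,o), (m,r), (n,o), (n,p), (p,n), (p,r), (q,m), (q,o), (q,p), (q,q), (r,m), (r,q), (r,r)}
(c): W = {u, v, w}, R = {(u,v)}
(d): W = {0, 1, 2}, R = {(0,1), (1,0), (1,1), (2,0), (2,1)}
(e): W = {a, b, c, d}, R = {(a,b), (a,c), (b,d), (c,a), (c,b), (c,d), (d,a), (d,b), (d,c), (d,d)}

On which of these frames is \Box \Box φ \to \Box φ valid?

This is the axiom for density; its first-order frame correspondent is \forall x \forall y (Rxy \to \exists z (Rxz \wedge Rzy)).
(a): fails — Ron but no z with Roz and Rzn.
(b): fails — Rpn but no z with Rpz and Rzn.
(c): fails — Ruv but no z with Ruz and Rzv.
(d): satisfies the condition.
(e): fails — Rac but no z with Raz and Rzc.

(d)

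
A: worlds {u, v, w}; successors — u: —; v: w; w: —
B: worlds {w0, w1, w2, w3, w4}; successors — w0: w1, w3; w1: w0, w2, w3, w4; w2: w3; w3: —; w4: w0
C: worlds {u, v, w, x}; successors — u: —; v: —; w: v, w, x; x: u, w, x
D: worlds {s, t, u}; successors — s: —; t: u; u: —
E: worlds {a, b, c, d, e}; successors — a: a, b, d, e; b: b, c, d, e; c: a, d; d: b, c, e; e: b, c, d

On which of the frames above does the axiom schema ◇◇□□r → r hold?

Frame correspondent (Sahlqvist): ∀x ∀y (xR²y → ∃w (yR²w ∧ x = w)) — i.e. a generalized confluence (Geach) condition.
A: ✓.
B: fails — w0R²w2 but no w with w2R²w and w0=w.
C: fails — wR²u but no t with uR²t and w=t.
D: ✓.
E: ✓.

A, D, E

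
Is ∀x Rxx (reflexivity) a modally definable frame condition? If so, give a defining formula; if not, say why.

The condition is reflexivity. A defining modal formula is □p → p.

Definable; □p → p defines it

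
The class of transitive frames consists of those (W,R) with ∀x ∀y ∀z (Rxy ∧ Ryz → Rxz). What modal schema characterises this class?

□ψ → □□ψ

A defining formula is □ψ → □□ψ (the 4 axiom).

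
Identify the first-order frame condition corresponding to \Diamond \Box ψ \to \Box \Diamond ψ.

Suppose ◇□ψ→□◇ψ is valid. Take Rxy, Rxz and set V(ψ)={w : Ryw}. Then □ψ at y so ◇□ψ at x, so □◇ψ at x, so ◇ψ at z, giving w with Rzw and Ryw.

convergence: \forall x \forall y \forall z (Rxy \wedge Rxz \to \exists w (Ryw \wedge Rzw))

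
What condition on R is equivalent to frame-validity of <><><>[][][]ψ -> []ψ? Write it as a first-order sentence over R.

forall x forall y forall z ((x R^3 y & xRz) -> exists w (y R^3 w & z = w))

This is a Sahlqvist (Geach-type) schema ◇^3□^3ψ → □^1◇^0ψ.
Minimal-valuation argument: fix x; take any y with xR^3y and any z with xR^1z. Set V(ψ) to the set of worlds R-reachable from y in exactly 3 steps. Then □^3ψ holds at y, so the antecedent holds at x; validity forces ◇^0ψ at z, giving a w with zR^0w and yR^3w.
First-order correspondent: forall x forall y forall z ((x R^3 y & xRz) -> exists w (y R^3 w & z = w)).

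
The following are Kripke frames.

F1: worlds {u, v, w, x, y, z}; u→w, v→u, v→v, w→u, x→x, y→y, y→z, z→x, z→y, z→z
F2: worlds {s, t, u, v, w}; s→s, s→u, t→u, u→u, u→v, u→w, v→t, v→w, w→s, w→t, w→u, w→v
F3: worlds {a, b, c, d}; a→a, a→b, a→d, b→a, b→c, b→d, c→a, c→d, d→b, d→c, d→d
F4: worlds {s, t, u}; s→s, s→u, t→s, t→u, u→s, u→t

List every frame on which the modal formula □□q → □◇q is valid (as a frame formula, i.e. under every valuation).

F1, F2, F3, F4

Frame correspondent (Sahlqvist): ∀x ∀z (xRz → ∃w (xR²w ∧ zRw)) — i.e. a generalized confluence (Geach) condition.
F1: satisfies the condition.
F2: satisfies the condition.
F3: satisfies the condition.
F4: satisfies the condition.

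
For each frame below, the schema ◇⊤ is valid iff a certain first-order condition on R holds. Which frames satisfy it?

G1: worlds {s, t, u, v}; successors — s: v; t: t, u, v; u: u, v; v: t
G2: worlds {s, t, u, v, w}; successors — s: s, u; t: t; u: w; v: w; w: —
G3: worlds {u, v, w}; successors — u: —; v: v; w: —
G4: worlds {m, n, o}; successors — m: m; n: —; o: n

This is the axiom for seriality; its first-order frame correspondent is ∀x ∃y Rxy.
G1: holds.
G2: fails — world w has no successor.
G3: fails — world u has no successor.
G4: fails — world n has no successor.
Valid on: G1.

G1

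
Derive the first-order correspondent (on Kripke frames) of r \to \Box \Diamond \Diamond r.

\forall x \forall z (xRz \to \exists w (x = w \wedge z R^2 w))

This is a Sahlqvist (Geach-type) schema ◇^0□^0r → □^1◇^2r.
Minimal-valuation argument: fix x; take any y with xR^0y and any z with xR^1z. Set V(r) to the set of worlds R-reachable from y in exactly 0 steps. Then □^0r holds at y, so the antecedent holds at x; validity forces ◇^2r at z, giving a w with zR^2w and yR^0w.
First-order correspondent: \forall x \forall z (xRz \to \exists w (x = w \wedge z R^2 w)).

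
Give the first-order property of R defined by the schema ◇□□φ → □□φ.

This is a Sahlqvist (Geach-type) schema ◇^1□^2φ → □^2◇^0φ.
Minimal-valuation argument: fix x; take any y with xR^1y and any z with xR^2z. Set V(φ) to the set of worlds R-reachable from y in exactly 2 steps. Then □^2φ holds at y, so the antecedent holds at x; validity forces ◇^0φ at z, giving a w with zR^0w and yR^2w.
First-order correspondent: ∀x ∀y ∀z ((xRy ∧ xR²z) → ∃w (yR²w ∧ z = w)).

∀x ∀y ∀z ((xRy ∧ xR²z) → ∃w (yR²w ∧ z = w))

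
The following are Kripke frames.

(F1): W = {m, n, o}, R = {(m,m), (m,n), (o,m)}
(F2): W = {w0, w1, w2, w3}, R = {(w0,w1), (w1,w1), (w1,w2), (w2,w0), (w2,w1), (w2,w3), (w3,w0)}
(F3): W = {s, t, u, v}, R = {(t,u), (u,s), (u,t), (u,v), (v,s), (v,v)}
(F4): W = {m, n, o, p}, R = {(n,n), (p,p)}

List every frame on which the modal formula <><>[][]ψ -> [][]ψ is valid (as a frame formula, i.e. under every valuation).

(F4)

This is the axiom for a generalized confluence (Geach) condition; its first-order frame correspondent is forall x forall y forall z ((x R^2 y & x R^2 z) -> exists w (y R^2 w & z = w)).
(F1): fails — mR²n, mR²m but no w with nR²w and m=w.
(F2): fails — w1R²w0, w1R²w0 but no w with w0R²w and w0=w.
(F3): fails — tR²s, tR²s but no w with sR²w and s=w.
(F4): satisfies the condition.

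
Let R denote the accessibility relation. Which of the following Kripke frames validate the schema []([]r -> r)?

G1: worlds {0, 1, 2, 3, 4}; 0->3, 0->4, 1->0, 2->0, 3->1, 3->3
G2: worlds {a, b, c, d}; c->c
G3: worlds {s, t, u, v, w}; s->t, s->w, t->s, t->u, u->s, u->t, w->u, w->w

G2

The schema corresponds to shift-reflexivity: forall x forall y (Rxy -> Ryy).
G1: fails — R10 but not R00.
G2: condition met.
G3: fails — Rwu but not Ruu.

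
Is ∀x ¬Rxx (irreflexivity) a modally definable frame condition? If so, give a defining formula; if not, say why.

Not modally definable

Modal frame validity is preserved under surjective bounded morphisms.
The 5-cycle (worlds a,b,c,d,e with a→b→c→d→e→a) is irreflexive, and the map sending every world to a single reflexive point • is a surjective bounded morphism (forth: every edge maps to (•,•); back: every world has a successor). So any modal formula valid on the 5-cycle is also valid on the reflexive point, which is not irreflexive.
So no modal formula (or set of formulas) defines exactly the irreflexive frames.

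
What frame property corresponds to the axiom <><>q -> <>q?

This is frame-equivalent to □q → □□q (substitute ¬q for q and contrapose).
Suppose □q→□□q is valid. Take Rxy, Ryz and set V(q)={w : Rxw}. Then □q at x, so □□q at x, so □q at y, so q at z, i.e. Rxz.
The converse is a direct semantic check.
Frame condition: forall x forall y forall z (Rxy & Ryz -> Rxz).

transitivity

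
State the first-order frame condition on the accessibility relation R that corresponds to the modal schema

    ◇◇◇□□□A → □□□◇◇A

This is a Sahlqvist (Geach-type) schema ◇^3□^3A → □^3◇^2A.
First-order correspondent: ∀x ∀y ∀z ((xR³y ∧ xR³z) → ∃w (yR³w ∧ zR²w)).

∀x ∀y ∀z ((xR³y ∧ xR³z) → ∃w (yR³w ∧ zR²w))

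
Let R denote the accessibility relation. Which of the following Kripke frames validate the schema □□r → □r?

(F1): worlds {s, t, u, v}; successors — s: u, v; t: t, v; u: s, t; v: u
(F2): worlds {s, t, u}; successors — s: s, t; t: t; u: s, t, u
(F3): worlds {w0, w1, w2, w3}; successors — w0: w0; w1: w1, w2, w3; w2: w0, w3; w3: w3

(F2), (F3)

This is the axiom for density; its first-order frame correspondent is ∀x ∀y (Rxy → ∃z (Rxz ∧ Rzy)).
(F1): fails — Rus but no z with Ruz and Rzs.
(F2): holds.
(F3): holds.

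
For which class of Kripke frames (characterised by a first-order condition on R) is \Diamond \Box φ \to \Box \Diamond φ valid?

This schema is the .2 axiom.
Its frame correspondent is convergence — \forall x \forall y \forall z (Rxy \wedge Rxz \to \exists w (Ryw \wedge Rzw)).

convergence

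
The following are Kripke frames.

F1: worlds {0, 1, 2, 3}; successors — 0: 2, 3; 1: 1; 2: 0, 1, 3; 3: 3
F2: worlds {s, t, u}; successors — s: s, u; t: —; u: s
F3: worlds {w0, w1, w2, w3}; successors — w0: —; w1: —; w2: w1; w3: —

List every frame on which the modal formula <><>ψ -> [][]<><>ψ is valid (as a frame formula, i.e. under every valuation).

F2, F3

Frame correspondent (Sahlqvist): forall x forall y forall z ((x R^2 y & x R^2 z) -> exists w (y = w & z R^2 w)) — i.e. a generalized confluence (Geach) condition.
F1: fails — 0R²0, 0R²1 but no w with 0=w and 1R²w.
F2: holds.
F3: holds.
Valid on: F2, F3.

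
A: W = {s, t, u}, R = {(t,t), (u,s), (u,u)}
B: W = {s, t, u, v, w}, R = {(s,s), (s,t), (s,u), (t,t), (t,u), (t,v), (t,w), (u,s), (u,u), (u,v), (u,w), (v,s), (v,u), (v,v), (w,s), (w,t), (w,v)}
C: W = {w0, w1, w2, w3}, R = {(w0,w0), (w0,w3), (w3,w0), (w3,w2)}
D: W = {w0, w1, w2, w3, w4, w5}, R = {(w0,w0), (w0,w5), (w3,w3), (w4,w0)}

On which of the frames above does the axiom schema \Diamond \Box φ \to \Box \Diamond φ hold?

Frame correspondent (Sahlqvist): \forall x \forall y \forall z (Rxy \wedge Rxz \to \exists w (Ryw \wedge Rzw)) — i.e. convergence.
A: fails — Rus and Rus but s and s have no common successor.
B: condition met.
C: fails — Rw3w2 and Rw3w2 but w2 and w2 have no common successor.
D: fails — Rw0w5 and Rw0w5 but w5 and w5 have no common successor.

B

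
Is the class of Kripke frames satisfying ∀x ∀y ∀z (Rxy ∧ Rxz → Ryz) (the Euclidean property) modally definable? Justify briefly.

Yes — defined by ◇p → □◇p

Yes: it is the Euclidean property, defined by the 5 schema ◇p → □◇p.
Suppose ◇p→□◇p is valid. Take Rxy, Rxz and set V(p)={y}. Then ◇p at x, so □◇p at x, so ◇p at z, so some w with Rzw has p; w=y, i.e. Rzy. By symmetry of the argument, Ryz.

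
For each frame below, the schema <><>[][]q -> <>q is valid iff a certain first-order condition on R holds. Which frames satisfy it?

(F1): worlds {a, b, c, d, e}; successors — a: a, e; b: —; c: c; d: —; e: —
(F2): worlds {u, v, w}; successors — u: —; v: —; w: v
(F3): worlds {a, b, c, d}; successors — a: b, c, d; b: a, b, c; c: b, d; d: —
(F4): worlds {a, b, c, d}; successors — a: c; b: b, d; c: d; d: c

(F2)

Frame correspondent (Sahlqvist): forall x forall y (x R^2 y -> exists w (y R^2 w & xRw)) — i.e. a generalized confluence (Geach) condition.
(F1): fails — aR²e but no w with eR²w and aRw.
(F2): ✓.
(F3): fails — aR²d but no w with dR²w and aRw.
(F4): fails — aR²d but no w with dR²w and aRw.
Valid on: (F2).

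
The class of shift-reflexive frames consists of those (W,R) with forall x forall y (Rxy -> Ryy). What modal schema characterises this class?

□(□r → r)

The condition is shift-reflexivity. The T□ schema □(□r → r) defines it.
Suppose □(□r→r) is valid. Take Rxy and set V(r)={w : Ryw}. Then at y, □r holds; since □(□r→r) at x, □r→r at y, so r at y, i.e. Ryy.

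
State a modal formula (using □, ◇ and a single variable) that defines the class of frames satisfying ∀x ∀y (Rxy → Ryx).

q → □◇q

This is symmetry; the standard corresponding axiom is B: q → □◇q.
Suppose q→□◇q is valid. Take Rxy and set V(q)={x}. Then q at x, so □◇q at x, so ◇q at y, so some z with Ryz has q; z=x, i.e. Ryx.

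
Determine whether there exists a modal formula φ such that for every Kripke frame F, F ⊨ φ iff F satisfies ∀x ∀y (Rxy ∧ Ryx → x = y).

Not definable by any modal formula

Modal frame validity is preserved under surjective bounded morphisms.
The 6-cycle (worlds s,t,u,v,w,x with s→t→u→v→w→x→s) is antisymmetric. Sending even-indexed worlds to a and odd-indexed worlds to b is a surjective bounded morphism onto the two-world frame with a↔b, which is not antisymmetric.
Hence antisymmetry is not modally definable.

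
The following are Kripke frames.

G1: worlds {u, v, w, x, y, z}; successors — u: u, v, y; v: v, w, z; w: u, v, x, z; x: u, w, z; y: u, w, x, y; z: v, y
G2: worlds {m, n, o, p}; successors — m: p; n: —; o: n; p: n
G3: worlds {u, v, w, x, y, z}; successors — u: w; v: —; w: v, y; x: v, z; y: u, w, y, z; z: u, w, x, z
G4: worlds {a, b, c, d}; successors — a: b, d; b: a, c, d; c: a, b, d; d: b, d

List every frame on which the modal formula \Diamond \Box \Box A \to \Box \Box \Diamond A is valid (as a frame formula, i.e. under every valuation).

Frame correspondent (Sahlqvist): \forall x \forall y \forall z ((xRy \wedge x R^2 z) \to \exists w (y R^2 w \wedge zRw)) — i.e. a generalized confluence (Geach) condition.
G1: condition met.
G2: fails — mRp, mR²n but no w with pR²w and nRw.
G3: fails — uRw, uR²v but no t with wR²t and vRt.
G4: condition met.
Valid on: G1, G4.

G1, G4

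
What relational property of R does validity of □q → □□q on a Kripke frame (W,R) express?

This is the 4 axiom.
Its frame correspondent is transitivity — ∀x ∀y ∀z (Rxy ∧ Ryz → Rxz).

Transitivity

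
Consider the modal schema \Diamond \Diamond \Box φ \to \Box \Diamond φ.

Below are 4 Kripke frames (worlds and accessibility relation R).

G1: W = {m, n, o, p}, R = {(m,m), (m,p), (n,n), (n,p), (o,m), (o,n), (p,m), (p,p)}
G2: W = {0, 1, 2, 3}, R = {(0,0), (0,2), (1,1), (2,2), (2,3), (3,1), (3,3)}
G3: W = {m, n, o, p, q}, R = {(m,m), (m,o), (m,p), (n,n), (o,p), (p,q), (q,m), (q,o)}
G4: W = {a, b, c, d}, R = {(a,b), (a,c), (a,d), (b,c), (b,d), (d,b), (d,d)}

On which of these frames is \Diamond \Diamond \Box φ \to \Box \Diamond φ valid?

G1

Frame correspondent (Sahlqvist): \forall x \forall y \forall z ((x R^2 y \wedge xRz) \to \exists w (yRw \wedge zRw)) — i.e. a generalized confluence (Geach) condition.
G1: ✓.
G2: fails — 0R²3, 0R0 but no w with 3Rw and 0Rw.
G3: fails — mR²m, mRp but no w with mRw and pRw.
G4: fails — aR²b, aRc but no w with bRw and cRw.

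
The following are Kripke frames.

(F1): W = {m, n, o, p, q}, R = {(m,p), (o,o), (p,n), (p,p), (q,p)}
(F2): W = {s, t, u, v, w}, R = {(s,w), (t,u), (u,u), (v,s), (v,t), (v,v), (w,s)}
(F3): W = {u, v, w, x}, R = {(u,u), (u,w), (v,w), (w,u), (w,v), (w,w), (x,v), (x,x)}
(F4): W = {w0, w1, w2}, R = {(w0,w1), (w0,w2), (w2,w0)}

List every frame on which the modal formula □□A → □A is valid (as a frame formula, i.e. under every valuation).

(F1), (F3)

The schema corresponds to density: ∀x ∀y (Rxy → ∃z (Rxz ∧ Rzy)).
(F1): ✓.
(F2): fails — Rsw but no z with Rsz and Rzw.
(F3): ✓.
(F4): fails — Rw0w1 but no z with Rw0z and Rzw1.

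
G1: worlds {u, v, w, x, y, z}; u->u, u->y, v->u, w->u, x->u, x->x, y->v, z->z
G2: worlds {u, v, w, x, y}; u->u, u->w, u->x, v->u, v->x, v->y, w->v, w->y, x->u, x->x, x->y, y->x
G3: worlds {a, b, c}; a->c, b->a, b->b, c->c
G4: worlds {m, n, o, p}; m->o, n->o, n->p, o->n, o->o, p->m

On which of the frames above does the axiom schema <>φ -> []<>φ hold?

none

The schema corresponds to the Euclidean property: forall x forall y forall z (Rxy & Rxz -> Ryz).
G1: fails — Ruy and Ruu but not Ryu.
G2: fails — Ruw and Ruw but not Rww.
G3: fails — Rba and Rba but not Raa.
G4: fails — Rno and Rnp but not Rop.
Valid on no frame.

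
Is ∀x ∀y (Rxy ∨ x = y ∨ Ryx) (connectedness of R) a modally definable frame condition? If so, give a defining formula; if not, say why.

If a class were modally definable it would be closed under disjoint unions (Goldblatt–Thomason).
Take 3 disjoint single-world reflexive frames: each is trivially connected, but their disjoint union has 3 worlds with no edge between distinct components, so it is not connected.
So the class is not modally definable.

No — not modally definable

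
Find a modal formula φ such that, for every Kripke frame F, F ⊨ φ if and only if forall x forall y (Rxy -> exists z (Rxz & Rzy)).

A defining formula is □□q → □q (the C4 axiom).
Suppose □□q→□q is valid. Take Rxy and set V(q)={w : xR²w}. Then □□q at x, so □q at x, so q at y, i.e. ∃z(Rxz∧Rzy).

□□q → □q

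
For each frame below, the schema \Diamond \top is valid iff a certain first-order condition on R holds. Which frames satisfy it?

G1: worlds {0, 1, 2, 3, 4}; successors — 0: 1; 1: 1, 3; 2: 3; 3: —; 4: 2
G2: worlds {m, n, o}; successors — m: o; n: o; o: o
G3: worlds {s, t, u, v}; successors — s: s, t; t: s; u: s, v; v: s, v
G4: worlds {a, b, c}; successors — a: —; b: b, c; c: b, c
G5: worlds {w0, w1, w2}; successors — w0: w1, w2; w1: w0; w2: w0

Frame correspondent (Sahlqvist): \forall x \exists y Rxy — i.e. seriality.
G1: fails — world 3 has no successor.
G2: ✓.
G3: ✓.
G4: fails — world a has no successor.
G5: ✓.
Valid on: G2, G3, G5.

G2, G3, G5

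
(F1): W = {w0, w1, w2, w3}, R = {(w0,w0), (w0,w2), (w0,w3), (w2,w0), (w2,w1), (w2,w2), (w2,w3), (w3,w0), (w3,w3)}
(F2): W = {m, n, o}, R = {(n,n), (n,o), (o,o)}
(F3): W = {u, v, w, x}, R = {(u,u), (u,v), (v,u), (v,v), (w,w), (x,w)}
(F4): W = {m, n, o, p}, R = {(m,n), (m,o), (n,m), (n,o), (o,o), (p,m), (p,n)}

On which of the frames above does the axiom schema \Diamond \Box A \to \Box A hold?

(F3)

Frame correspondent (Sahlqvist): \forall x \forall y \forall z (Rxy \wedge Rxz \to Ryz) — i.e. the Euclidean property.
(F1): fails — Rw0w3 and Rw0w2 but not Rw3w2.
(F2): fails — Rno and Rnn but not Ron.
(F3): ✓.
(F4): fails — Rmo and Rmn but not Ron.
Valid on: (F3).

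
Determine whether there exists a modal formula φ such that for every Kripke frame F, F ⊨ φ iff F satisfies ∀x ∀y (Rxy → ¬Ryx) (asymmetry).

Not modally definable

Any modally definable frame class is closed under surjective bounded morphisms.
The 5-cycle (worlds s,t,u,v,w with s→t→u→v→w→s) is asymmetric. Mapping every world to a single reflexive point • is a surjective bounded morphism, and the reflexive point is not asymmetric (R•• but asymmetry requires ¬R••).
So no modal formula (or set of formulas) defines exactly the asymmetric frames.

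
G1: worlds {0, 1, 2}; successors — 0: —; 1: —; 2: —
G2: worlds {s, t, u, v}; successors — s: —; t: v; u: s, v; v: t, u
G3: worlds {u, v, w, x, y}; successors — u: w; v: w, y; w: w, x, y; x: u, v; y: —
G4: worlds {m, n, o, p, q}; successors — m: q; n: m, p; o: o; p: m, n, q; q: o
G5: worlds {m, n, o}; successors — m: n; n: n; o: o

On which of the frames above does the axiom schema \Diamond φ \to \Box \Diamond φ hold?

G1, G5

The schema corresponds to the Euclidean property: \forall x \forall y \forall z (Rxy \wedge Rxz \to Ryz).
G1: holds.
G2: fails — Rtv and Rtv but not Rvv.
G3: fails — Rvy and Rvw but not Ryw.
G4: fails — Rmq and Rmq but not Rqq.
G5: holds.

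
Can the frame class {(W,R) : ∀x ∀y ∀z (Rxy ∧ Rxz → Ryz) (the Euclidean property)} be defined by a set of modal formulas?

Yes: it is the Euclidean property, defined by the 5 schema ◇p → □◇p.

Yes, by ◇p → □◇p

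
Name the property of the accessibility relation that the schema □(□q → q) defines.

Shift-reflexivity

Suppose □(□q→q) is valid. Take Rxy and set V(q)={w : Ryw}. Then at y, □q holds; since □(□q→q) at x, □q→q at y, so q at y, i.e. Ryy.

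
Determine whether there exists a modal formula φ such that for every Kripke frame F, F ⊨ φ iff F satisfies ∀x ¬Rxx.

Modal frame validity is preserved under surjective bounded morphisms.
The 4-cycle (worlds s,t,u,v with s→t→u→v→s) is irreflexive, and the map sending every world to a single reflexive point • is a surjective bounded morphism (forth: every edge maps to (•,•); back: every world has a successor). So any modal formula valid on the 4-cycle is also valid on the reflexive point, which is not irreflexive.
Hence irreflexivity is not modally definable.

No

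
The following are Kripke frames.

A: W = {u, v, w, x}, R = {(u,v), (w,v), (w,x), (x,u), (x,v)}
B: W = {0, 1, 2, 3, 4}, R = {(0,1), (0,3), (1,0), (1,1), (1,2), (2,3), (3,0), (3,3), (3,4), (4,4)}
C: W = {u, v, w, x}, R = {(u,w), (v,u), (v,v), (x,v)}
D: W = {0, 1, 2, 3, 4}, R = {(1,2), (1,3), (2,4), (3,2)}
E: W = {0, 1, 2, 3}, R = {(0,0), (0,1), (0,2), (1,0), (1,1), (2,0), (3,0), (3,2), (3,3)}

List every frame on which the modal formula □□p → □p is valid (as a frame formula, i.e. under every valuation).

B, E

This is the axiom for density; its first-order frame correspondent is ∀x ∀y (Rxy → ∃z (Rxz ∧ Rzy)).
A: fails — Ruv but no z with Ruz and Rzv.
B: holds.
C: fails — Ruw but no z with Ruz and Rzw.
D: fails — R32 but no z with R3z and Rz2.
E: holds.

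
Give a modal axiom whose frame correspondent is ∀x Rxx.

The condition is reflexivity. The T schema □p → p defines it.
Suppose □p→p is valid. At any x set V(p)={w : Rxw}. Then □p holds at x, so p holds at x, i.e. Rxx.

□p → p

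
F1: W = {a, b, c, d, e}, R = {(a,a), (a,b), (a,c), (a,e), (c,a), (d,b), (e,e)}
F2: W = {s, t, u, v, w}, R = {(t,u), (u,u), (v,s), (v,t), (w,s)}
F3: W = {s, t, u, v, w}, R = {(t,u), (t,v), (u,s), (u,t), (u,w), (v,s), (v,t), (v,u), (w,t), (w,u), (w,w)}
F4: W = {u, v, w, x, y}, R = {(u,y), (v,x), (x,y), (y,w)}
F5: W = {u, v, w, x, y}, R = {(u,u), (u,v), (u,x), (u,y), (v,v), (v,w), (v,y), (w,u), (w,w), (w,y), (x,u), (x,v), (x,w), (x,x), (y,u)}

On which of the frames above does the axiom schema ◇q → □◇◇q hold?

This is the axiom for a generalized confluence (Geach) condition; its first-order frame correspondent is ∀x ∀y ∀z ((xRy ∧ xRz) → ∃w (y = w ∧ zR²w)).
F1: fails — aRa, aRb but no w with a=w and bR²w.
F2: fails — vRs, vRs but no w* with s=w* and sR²w*.
F3: fails — uRs, uRs but no w* with s=w* and sR²w*.
F4: fails — uRy, uRy but no t with y=t and yR²t.
F5: fails — uRx, uRv but no t with x=t and vR²t.
Valid on no frame.

none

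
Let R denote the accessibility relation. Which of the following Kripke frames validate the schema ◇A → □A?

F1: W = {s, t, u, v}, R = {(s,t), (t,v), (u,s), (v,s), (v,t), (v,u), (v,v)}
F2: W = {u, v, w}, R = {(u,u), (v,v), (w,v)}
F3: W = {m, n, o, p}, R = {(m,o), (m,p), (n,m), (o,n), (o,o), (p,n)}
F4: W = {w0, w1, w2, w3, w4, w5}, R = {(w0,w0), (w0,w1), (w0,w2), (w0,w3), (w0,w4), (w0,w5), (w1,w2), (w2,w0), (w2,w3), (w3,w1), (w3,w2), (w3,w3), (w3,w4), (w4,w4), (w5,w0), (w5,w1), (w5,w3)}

F2

The schema corresponds to partial functionality: ∀x ∀y ∀z (Rxy ∧ Rxz → y = z).
F1: fails — v sees both s and t.
F2: satisfies the condition.
F3: fails — m sees both o and p.
F4: fails — w0 sees both w0 and w1.
Valid on: F2.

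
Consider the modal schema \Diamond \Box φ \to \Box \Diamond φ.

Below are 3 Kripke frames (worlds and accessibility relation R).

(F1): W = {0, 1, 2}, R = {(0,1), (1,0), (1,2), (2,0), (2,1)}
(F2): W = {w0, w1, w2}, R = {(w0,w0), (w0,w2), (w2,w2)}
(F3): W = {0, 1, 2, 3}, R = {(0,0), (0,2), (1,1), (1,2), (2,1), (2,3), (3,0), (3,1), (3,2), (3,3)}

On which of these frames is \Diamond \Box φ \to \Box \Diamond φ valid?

This is the axiom for convergence; its first-order frame correspondent is \forall x \forall y \forall z (Rxy \wedge Rxz \to \exists w (Ryw \wedge Rzw)).
(F1): fails — R20 and R21 but 0 and 1 have no common successor.
(F2): satisfies the condition.
(F3): fails — R00 and R02 but 0 and 2 have no common successor.
Valid on: (F2).

(F2)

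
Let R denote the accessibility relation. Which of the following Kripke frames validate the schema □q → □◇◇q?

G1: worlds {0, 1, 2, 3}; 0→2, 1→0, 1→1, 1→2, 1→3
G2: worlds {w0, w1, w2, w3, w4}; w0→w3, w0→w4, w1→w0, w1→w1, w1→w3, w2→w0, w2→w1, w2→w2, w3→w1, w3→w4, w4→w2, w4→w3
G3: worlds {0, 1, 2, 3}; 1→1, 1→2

Frame correspondent (Sahlqvist): ∀x ∀z (xRz → ∃w (xRw ∧ zR²w)) — i.e. a generalized confluence (Geach) condition.
G1: fails — 0R2 but no w with 0Rw and 2R²w.
G2: ✓.
G3: fails — 1R2 but no w with 1Rw and 2R²w.
Valid on: G2.

G2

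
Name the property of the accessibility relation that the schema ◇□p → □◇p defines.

Suppose ◇□p→□◇p is valid. Take Rxy, Rxz and set V(p)={w : Ryw}. Then □p at y so ◇□p at x, so □◇p at x, so ◇p at z, giving w with Rzw and Ryw.
Conversely, any frame satisfying ∀x ∀y ∀z (Rxy ∧ Rxz → ∃w (Ryw ∧ Rzw)) validates the schema.
Frame condition: ∀x ∀y ∀z (Rxy ∧ Rxz → ∃w (Ryw ∧ Rzw)).

convergence: ∀x ∀y ∀z (Rxy ∧ Rxz → ∃w (Ryw ∧ Rzw))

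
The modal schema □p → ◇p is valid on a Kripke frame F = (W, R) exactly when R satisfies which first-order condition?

This schema is the D axiom.
Its frame correspondent is seriality — ∀x ∃y Rxy.

seriality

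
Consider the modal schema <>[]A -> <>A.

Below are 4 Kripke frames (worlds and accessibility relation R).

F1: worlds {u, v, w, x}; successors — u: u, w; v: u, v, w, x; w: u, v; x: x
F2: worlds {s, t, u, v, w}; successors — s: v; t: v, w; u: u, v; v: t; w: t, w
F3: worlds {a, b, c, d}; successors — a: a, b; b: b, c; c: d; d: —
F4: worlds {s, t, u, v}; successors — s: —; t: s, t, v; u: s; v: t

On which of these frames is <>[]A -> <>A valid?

Frame correspondent (Sahlqvist): forall x forall y (xRy -> exists w (yRw & xRw)) — i.e. a generalized confluence (Geach) condition.
F1: satisfies the condition.
F2: fails — sRv but no w* with vRw* and sRw*.
F3: fails — bRc but no w with cRw and bRw.
F4: fails — tRs but no w with sRw and tRw.
Valid on: F1.

F1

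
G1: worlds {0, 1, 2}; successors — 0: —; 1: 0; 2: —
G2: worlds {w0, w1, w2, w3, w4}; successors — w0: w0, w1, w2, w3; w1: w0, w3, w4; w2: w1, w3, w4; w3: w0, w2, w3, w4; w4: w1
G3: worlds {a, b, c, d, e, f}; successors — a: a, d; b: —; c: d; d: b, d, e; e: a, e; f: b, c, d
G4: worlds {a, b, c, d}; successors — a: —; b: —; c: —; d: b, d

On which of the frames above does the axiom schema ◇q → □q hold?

G1

The schema corresponds to partial functionality: ∀x ∀y ∀z (Rxy ∧ Rxz → y = z).
G1: holds.
G2: fails — w0 sees both w0 and w1.
G3: fails — a sees both a and d.
G4: fails — d sees both b and d.
Valid on: G1.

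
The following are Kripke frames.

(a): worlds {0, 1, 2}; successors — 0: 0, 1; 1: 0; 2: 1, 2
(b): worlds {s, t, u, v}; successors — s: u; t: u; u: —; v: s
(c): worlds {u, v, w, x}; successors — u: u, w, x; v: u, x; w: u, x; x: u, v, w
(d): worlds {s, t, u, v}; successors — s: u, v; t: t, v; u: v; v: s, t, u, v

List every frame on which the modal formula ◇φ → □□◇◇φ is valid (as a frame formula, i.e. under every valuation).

(d)

The schema corresponds to a generalized confluence (Geach) condition: ∀x ∀y ∀z ((xRy ∧ xR²z) → ∃w (y = w ∧ zR²w)).
(a): fails — 2R2, 2R²0 but no w with 2=w and 0R²w.
(b): fails — vRs, vR²u but no w with s=w and uR²w.
(c): fails — xRv, xR²x but no t with v=t and xR²t.
(d): satisfies the condition.
Valid on: (d).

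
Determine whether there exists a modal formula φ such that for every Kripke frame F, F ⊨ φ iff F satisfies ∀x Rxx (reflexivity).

Yes: it is reflexivity, defined by the T schema □r → r.
Suppose □r→r is valid. At any x set V(r)={w : Rxw}. Then □r holds at x, so r holds at x, i.e. Rxx.

Yes — defined by □r → r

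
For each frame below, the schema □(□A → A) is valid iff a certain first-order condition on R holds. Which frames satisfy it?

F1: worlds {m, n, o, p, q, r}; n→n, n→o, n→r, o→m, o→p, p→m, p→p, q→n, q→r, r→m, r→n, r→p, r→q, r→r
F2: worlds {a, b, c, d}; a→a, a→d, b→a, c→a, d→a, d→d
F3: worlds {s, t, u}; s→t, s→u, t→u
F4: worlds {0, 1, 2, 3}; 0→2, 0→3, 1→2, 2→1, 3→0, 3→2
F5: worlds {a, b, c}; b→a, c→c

F2

Frame correspondent (Sahlqvist): ∀x ∀y (Rxy → Ryy) — i.e. shift-reflexivity.
F1: fails — Rom but not Rmm.
F2: satisfies the condition.
F3: fails — Rsu but not Ruu.
F4: fails — R32 but not R22.
F5: fails — Rba but not Raa.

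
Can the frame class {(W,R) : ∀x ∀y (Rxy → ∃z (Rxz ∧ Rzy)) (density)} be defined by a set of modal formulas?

Yes — defined by □□p → □p

This is a Sahlqvist condition; the C4 axiom □□p → □p defines it.
Suppose □□p→□p is valid. Take Rxy and set V(p)={w : xR²w}. Then □□p at x, so □p at x, so p at y, i.e. ∃z(Rxz∧Rzy).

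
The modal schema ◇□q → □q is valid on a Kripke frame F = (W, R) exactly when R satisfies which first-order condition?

the Euclidean property

This schema is equivalent to the 5 axiom ◇q → □◇q.
Its frame correspondent is the Euclidean property — ∀x ∀y ∀z (Rxy ∧ Rxz → Ryz).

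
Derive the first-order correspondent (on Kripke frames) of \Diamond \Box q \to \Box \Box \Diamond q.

This is a Sahlqvist (Geach-type) schema ◇^1□^1q → □^2◇^1q.
Minimal-valuation argument: fix x; take any y with xR^1y and any z with xR^2z. Set V(q) to the set of worlds R-reachable from y in exactly 1 step. Then □^1q holds at y, so the antecedent holds at x; validity forces ◇^1q at z, giving a w with zR^1w and yR^1w.
First-order correspondent: \forall x \forall y \forall z ((xRy \wedge x R^2 z) \to \exists w (yRw \wedge zRw)).

\forall x \forall y \forall z ((xRy \wedge x R^2 z) \to \exists w (yRw \wedge zRw))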